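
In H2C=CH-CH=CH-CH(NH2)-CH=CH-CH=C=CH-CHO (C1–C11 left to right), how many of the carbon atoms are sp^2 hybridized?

9

C1: sp2 ✓
C2: sp2 ✓
C3: sp2 ✓
C4: sp2 ✓
C5: sp3
C6: sp2 ✓
C7: sp2 ✓
C8: sp2 ✓
C9: sp
C10: sp2 ✓
C11: sp2 ✓
C1, C2, C3, C4, C6, C7, C8, C10, C11 → 9 sp2 carbons.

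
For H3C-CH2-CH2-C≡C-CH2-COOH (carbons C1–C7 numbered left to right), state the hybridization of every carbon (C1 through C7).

C1 is sp3: 4 σ bonds, 4 electron-density regions.
C2 is sp3: 4 σ bonds, 4 electron-density regions.
C3: 4 σ bonds — 4 electron domains, sp3.
C4 has 2 σ bonds, plus two π bonds: steric number 2 → sp.
C5 — 2 σ bonds, plus two π bonds. Steric number 2, so sp.
C6 — 4 σ bonds. Steric number 4, so sp3.
C7: 3 σ bonds, plus one π bond — 3 electron domains, sp2.

C1 sp3, C2 sp3, C3 sp3, C4 sp, C5 sp, C6 sp3, C7 sp2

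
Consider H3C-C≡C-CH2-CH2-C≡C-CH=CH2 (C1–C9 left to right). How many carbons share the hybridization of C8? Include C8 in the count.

C8 is sp2 (one π bond).
C1: sp3
C2: sp
C3: sp
C4: sp3
C5: sp3
C6: sp
C7: sp
C8: sp2 ✓
C9: sp2 ✓
2 carbons are sp2.

2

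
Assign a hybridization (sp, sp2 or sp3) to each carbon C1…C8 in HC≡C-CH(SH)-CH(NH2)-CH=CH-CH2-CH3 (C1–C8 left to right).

C1 sp, C2 sp, C3 sp3, C4 sp3, C5 sp2, C6 sp2, C7 sp3, C8 sp3

C1 carries 2 σ bonds, plus two π bonds, giving a steric number of 2, so it is sp.
C2 is sp: 2 σ bonds, plus two π bonds, 2 electron-density regions.
C3: 4 σ bonds — 4 electron domains, sp3.
C4: 4 σ bonds — 4 electron domains, sp3.
C5 has 3 σ bonds, plus one π bond: steric number 3 → sp2.
C6 is sp2: 3 σ bonds, plus one π bond, 3 electron-density regions.
C7: 4 σ bonds — 4 electron domains, sp3.
C8 is sp3: 4 σ bonds, 4 electron-density regions.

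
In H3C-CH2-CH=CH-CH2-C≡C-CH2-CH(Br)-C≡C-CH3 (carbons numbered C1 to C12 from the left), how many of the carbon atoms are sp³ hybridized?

6

C1: sp3 ✓
C2: sp3 ✓
C3: sp2
C4: sp2
C5: sp3 ✓
C6: sp
C7: sp
C8: sp3 ✓
C9: sp3 ✓
C10: sp
C11: sp
C12: sp3 ✓
C1, C2, C5, C8, C9, C12 → 6 sp3 carbons.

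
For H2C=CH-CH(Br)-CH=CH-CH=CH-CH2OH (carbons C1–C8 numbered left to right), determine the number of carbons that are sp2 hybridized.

6

C1: sp2 ✓
C2: sp2 ✓
C3: sp3
C4: sp2 ✓
C5: sp2 ✓
C6: sp2 ✓
C7: sp2 ✓
C8: sp3
C1, C2, C4, C5, C6, C7 → 6 sp2 carbons.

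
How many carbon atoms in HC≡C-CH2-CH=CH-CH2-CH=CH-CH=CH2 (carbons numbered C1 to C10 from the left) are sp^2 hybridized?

C1: sp
C2: sp
C3: sp3
C4: sp2 ✓
C5: sp2 ✓
C6: sp3
C7: sp2 ✓
C8: sp2 ✓
C9: sp2 ✓
C10: sp2 ✓
C4, C5, C7, C8, C9, C10 → 6 sp2 carbons.

6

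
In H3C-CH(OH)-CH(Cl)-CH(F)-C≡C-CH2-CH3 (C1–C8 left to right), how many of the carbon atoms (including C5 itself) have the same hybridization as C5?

2

C5 is sp (two π bonds).
C1: sp3
C2: sp3
C3: sp3
C4: sp3
C5: sp ✓
C6: sp ✓
C7: sp3
C8: sp3
2 carbons are sp.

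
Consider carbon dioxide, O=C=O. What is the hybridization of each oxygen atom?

One σ bond + two lone pairs = steric number 3 → sp2.

sp²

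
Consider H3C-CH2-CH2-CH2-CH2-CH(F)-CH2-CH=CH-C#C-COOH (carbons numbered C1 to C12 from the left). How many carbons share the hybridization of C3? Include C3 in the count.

C3 is sp3 (only σ bonds).
C1: sp3 ✓
C2: sp3 ✓
C3: sp3 ✓
C4: sp3 ✓
C5: sp3 ✓
C6: sp3 ✓
C7: sp3 ✓
C8: sp2
C9: sp2
C10: sp
C11: sp
C12: sp2
7 carbons are sp3.

7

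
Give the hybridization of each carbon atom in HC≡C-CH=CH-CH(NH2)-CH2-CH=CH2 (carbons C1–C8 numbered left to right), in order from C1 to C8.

C1: 2 σ bonds, plus two π bonds; 2 regions of electron density → sp.
C2 is sp: 2 σ bonds, plus two π bonds, 2 electron-density regions.
C3 carries 3 σ bonds, plus one π bond, giving a steric number of 3, so it is sp2.
C4 is sp2: 3 σ bonds, plus one π bond, 3 electron-density regions.
C5 carries 4 σ bonds, giving a steric number of 4, so it is sp3.
C6 has 4 σ bonds: steric number 4 → sp3.
C7 — 3 σ bonds, plus one π bond. Steric number 3, so sp2.
C8 carries 3 σ bonds, plus one π bond, giving a steric number of 3, so it is sp2.

C1 sp, C2 sp, C3 sp2, C4 sp2, C5 sp3, C6 sp3, C7 sp2, C8 sp2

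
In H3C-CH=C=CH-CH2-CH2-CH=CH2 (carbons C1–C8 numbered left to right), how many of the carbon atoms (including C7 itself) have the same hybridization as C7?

4

C7 is sp2 (one π bond).
C1: sp3
C2: sp2 ✓
C3: sp
C4: sp2 ✓
C5: sp3
C6: sp3
C7: sp2 ✓
C8: sp2 ✓
4 carbons are sp2.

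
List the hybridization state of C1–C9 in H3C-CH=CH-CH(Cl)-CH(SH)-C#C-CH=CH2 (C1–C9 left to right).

C1 sp3, C2 sp2, C3 sp2, C4 sp3, C5 sp3, C6 sp, C7 sp, C8 sp2, C9 sp2

C1 (4 σ bonds) has steric number 4: sp3.
C2 is sp2: 3 σ bonds, plus one π bond, 3 electron-density regions.
C3 (3 σ bonds, plus one π bond) has steric number 3: sp2.
C4 has 4 σ bonds: steric number 4 → sp3.
C5 has 4 σ bonds: steric number 4 → sp3.
C6 has 2 σ bonds, plus two π bonds: steric number 2 → sp.
C7 has 2 σ bonds, plus two π bonds: steric number 2 → sp.
C8 is sp2: 3 σ bonds, plus one π bond, 3 electron-density regions.
C9 — 3 σ bonds, plus one π bond. Steric number 3, so sp2.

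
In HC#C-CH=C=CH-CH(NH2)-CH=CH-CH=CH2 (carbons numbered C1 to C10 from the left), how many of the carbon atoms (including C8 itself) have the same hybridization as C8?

C8 is sp2 (one π bond).
C1: sp
C2: sp
C3: sp2 ✓
C4: sp
C5: sp2 ✓
C6: sp3
C7: sp2 ✓
C8: sp2 ✓
C9: sp2 ✓
C10: sp2 ✓
6 carbons are sp2.

6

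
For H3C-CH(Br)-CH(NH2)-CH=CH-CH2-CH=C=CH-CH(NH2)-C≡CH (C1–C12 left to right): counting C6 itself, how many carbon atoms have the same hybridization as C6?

5

C6 is sp3 (only σ bonds).
C1: sp3 ✓
C2: sp3 ✓
C3: sp3 ✓
C4: sp2
C5: sp2
C6: sp3 ✓
C7: sp2
C8: sp
C9: sp2
C10: sp3 ✓
C11: sp
C12: sp
5 carbons are sp3.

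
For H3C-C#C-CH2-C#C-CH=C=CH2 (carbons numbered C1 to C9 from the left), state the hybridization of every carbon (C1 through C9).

C1: 4 σ bonds — 4 electron domains, sp3.
C2: 2 σ bonds, plus two π bonds — 2 electron domains, sp.
C3 is sp: 2 σ bonds, plus two π bonds, 2 electron-density regions.
C4 is sp3: 4 σ bonds, 4 electron-density regions.
C5 is sp: 2 σ bonds, plus two π bonds, 2 electron-density regions.
C6 is sp: 2 σ bonds, plus two π bonds, 2 electron-density regions.
C7 — 3 σ bonds, plus one π bond. Steric number 3, so sp2.
C8: 2 σ bonds, plus two π bonds; 2 regions of electron density → sp.
C9 is sp2: 3 σ bonds, plus one π bond, 3 electron-density regions.

C1 sp3, C2 sp, C3 sp, C4 sp3, C5 sp, C6 sp, C7 sp2, C8 sp, C9 sp2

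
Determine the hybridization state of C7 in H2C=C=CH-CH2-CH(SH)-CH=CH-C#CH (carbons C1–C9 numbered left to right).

C7: 3 σ bonds, plus one π bond — 3 electron domains, sp2.

sp²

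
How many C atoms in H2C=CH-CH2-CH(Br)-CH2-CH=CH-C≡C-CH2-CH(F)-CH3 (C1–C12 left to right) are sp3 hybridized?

C1: sp2
C2: sp2
C3: sp3 ✓
C4: sp3 ✓
C5: sp3 ✓
C6: sp2
C7: sp2
C8: sp
C9: sp
C10: sp3 ✓
C11: sp3 ✓
C12: sp3 ✓
C3, C4, C5, C10, C11, C12 → 6 sp3 carbons.

6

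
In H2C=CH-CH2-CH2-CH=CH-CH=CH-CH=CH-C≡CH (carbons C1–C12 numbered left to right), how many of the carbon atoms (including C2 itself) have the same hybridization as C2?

8

C2 is sp2 (one π bond).
C1: sp2 ✓
C2: sp2 ✓
C3: sp3
C4: sp3
C5: sp2 ✓
C6: sp2 ✓
C7: sp2 ✓
C8: sp2 ✓
C9: sp2 ✓
C10: sp2 ✓
C11: sp
C12: sp
8 carbons are sp2.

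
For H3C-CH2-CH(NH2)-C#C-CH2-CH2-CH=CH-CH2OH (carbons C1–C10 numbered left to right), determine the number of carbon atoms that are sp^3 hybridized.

C1: sp3 ✓
C2: sp3 ✓
C3: sp3 ✓
C4: sp
C5: sp
C6: sp3 ✓
C7: sp3 ✓
C8: sp2
C9: sp2
C10: sp3 ✓
C1, C2, C3, C6, C7, C10 → 6 sp3 carbons.

6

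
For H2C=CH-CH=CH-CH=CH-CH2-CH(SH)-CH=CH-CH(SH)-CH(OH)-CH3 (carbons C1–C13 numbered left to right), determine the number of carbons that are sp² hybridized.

C1: sp2 ✓
C2: sp2 ✓
C3: sp2 ✓
C4: sp2 ✓
C5: sp2 ✓
C6: sp2 ✓
C7: sp3
C8: sp3
C9: sp2 ✓
C10: sp2 ✓
C11: sp3
C12: sp3
C13: sp3
C1, C2, C3, C4, C5, C6, C9, C10 → 8 sp2 carbons.

8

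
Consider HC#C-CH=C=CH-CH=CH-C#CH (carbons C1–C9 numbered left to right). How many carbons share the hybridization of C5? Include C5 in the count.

C5 is sp2 (one π bond).
C1: sp
C2: sp
C3: sp2 ✓
C4: sp
C5: sp2 ✓
C6: sp2 ✓
C7: sp2 ✓
C8: sp
C9: sp
4 carbons are sp2.

4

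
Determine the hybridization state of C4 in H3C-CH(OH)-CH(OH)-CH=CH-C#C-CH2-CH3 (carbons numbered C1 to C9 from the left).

sp^2

C4 is sp2: 3 σ bonds, plus one π bond, 3 electron-density regions.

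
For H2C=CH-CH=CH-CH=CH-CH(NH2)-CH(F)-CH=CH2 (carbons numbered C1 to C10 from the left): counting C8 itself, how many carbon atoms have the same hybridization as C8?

2

C8 is sp3 (only σ bonds).
C1: sp2
C2: sp2
C3: sp2
C4: sp2
C5: sp2
C6: sp2
C7: sp3 ✓
C8: sp3 ✓
C9: sp2
C10: sp2
2 carbons are sp3.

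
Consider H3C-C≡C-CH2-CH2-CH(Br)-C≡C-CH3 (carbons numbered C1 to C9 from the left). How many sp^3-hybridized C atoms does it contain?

C1: sp3 ✓
C2: sp
C3: sp
C4: sp3 ✓
C5: sp3 ✓
C6: sp3 ✓
C7: sp
C8: sp
C9: sp3 ✓
C1, C4, C5, C6, C9 → 5 sp3 carbons.

5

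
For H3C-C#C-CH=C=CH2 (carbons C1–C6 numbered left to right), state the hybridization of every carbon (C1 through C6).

C1 sp3, C2 sp, C3 sp, C4 sp2, C5 sp, C6 sp2

C1 has 4 σ bonds: steric number 4 → sp3.
C2 is sp: 2 σ bonds, plus two π bonds, 2 electron-density regions.
C3: 2 σ bonds, plus two π bonds — 2 electron domains, sp.
C4: 3 σ bonds, plus one π bond; 3 regions of electron density → sp2.
C5 has 2 σ bonds, plus two π bonds: steric number 2 → sp.
C6 — 3 σ bonds, plus one π bond. Steric number 3, so sp2.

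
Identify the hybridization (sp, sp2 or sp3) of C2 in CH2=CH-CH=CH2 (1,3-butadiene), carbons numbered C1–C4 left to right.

C2: 3 σ bonds, plus one π bond; 3 regions of electron density → sp2.

sp2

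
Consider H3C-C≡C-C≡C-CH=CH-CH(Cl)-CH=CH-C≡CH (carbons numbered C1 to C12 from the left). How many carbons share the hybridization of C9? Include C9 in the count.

4

C9 is sp2 (one π bond).
C1: sp3
C2: sp
C3: sp
C4: sp
C5: sp
C6: sp2 ✓
C7: sp2 ✓
C8: sp3
C9: sp2 ✓
C10: sp2 ✓
C11: sp
C12: sp
4 carbons are sp2.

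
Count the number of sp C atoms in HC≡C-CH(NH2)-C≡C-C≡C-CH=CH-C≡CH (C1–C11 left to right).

C1: sp ✓
C2: sp ✓
C3: sp3
C4: sp ✓
C5: sp ✓
C6: sp ✓
C7: sp ✓
C8: sp2
C9: sp2
C10: sp ✓
C11: sp ✓
C1, C2, C4, C5, C6, C7, C10, C11 → 8 sp carbons.

8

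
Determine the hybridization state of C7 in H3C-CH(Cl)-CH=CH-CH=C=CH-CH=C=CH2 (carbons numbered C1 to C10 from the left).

sp2

C7 (3 σ bonds, plus one π bond) has steric number 3: sp2.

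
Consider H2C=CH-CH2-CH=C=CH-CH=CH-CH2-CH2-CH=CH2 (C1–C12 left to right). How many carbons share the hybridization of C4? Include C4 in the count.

8

C4 is sp2 (one π bond).
C1: sp2 ✓
C2: sp2 ✓
C3: sp3
C4: sp2 ✓
C5: sp
C6: sp2 ✓
C7: sp2 ✓
C8: sp2 ✓
C9: sp3
C10: sp3
C11: sp2 ✓
C12: sp2 ✓
8 carbons are sp2.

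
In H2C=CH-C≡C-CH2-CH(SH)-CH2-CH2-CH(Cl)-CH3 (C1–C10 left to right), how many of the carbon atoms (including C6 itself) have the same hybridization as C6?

6

C6 is sp3 (only σ bonds).
C1: sp2
C2: sp2
C3: sp
C4: sp
C5: sp3 ✓
C6: sp3 ✓
C7: sp3 ✓
C8: sp3 ✓
C9: sp3 ✓
C10: sp3 ✓
6 carbons are sp3.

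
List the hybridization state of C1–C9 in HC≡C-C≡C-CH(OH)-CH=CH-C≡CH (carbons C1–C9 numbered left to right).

C1 (2 σ bonds, plus two π bonds) has steric number 2: sp.
C2 — 2 σ bonds, plus two π bonds. Steric number 2, so sp.
C3 is sp: 2 σ bonds, plus two π bonds, 2 electron-density regions.
C4 carries 2 σ bonds, plus two π bonds, giving a steric number of 2, so it is sp.
C5 — 4 σ bonds. Steric number 4, so sp3.
C6: 3 σ bonds, plus one π bond; 3 regions of electron density → sp2.
C7 (3 σ bonds, plus one π bond) has steric number 3: sp2.
C8 has 2 σ bonds, plus two π bonds: steric number 2 → sp.
C9 — 2 σ bonds, plus two π bonds. Steric number 2, so sp.

C1 sp, C2 sp, C3 sp, C4 sp, C5 sp3, C6 sp2, C7 sp2, C8 sp, C9 sp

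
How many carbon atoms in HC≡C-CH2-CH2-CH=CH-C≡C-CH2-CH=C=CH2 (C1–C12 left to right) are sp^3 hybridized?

C1: sp
C2: sp
C3: sp3 ✓
C4: sp3 ✓
C5: sp2
C6: sp2
C7: sp
C8: sp
C9: sp3 ✓
C10: sp2
C11: sp
C12: sp2
C3, C4, C9 → 3 sp3 carbons.

3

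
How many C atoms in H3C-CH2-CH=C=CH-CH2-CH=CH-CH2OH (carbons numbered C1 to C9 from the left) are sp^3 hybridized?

C1: sp3 ✓
C2: sp3 ✓
C3: sp2
C4: sp
C5: sp2
C6: sp3 ✓
C7: sp2
C8: sp2
C9: sp3 ✓
C1, C2, C6, C9 → 4 sp3 carbons.

4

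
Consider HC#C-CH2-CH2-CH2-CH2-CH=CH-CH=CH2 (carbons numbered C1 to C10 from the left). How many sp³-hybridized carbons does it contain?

4

C1: sp
C2: sp
C3: sp3 ✓
C4: sp3 ✓
C5: sp3 ✓
C6: sp3 ✓
C7: sp2
C8: sp2
C9: sp2
C10: sp2
C3, C4, C5, C6 → 4 sp3 carbons.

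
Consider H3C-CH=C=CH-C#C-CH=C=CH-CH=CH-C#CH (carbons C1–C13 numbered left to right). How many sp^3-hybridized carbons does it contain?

C1: sp3 ✓
C2: sp2
C3: sp
C4: sp2
C5: sp
C6: sp
C7: sp2
C8: sp
C9: sp2
C10: sp2
C11: sp2
C12: sp
C13: sp
C1 → 1 sp3 carbon.

1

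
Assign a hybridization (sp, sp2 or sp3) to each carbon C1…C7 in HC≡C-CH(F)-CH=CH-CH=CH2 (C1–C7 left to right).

C1 sp, C2 sp, C3 sp3, C4 sp2, C5 sp2, C6 sp2, C7 sp2

C1: 2 σ bonds, plus two π bonds — 2 electron domains, sp.
C2 (2 σ bonds, plus two π bonds) has steric number 2: sp.
C3 has 4 σ bonds: steric number 4 → sp3.
C4 has 3 σ bonds, plus one π bond: steric number 3 → sp2.
C5 (3 σ bonds, plus one π bond) has steric number 3: sp2.
C6 (3 σ bonds, plus one π bond) has steric number 3: sp2.
C7 carries 3 σ bonds, plus one π bond, giving a steric number of 3, so it is sp2.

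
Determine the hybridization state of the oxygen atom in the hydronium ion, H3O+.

sp^3

Three σ bonds + one lone pair = steric number 4 → sp3.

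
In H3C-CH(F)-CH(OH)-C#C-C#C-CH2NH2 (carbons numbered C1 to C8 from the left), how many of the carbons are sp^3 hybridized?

C1: sp3 ✓
C2: sp3 ✓
C3: sp3 ✓
C4: sp
C5: sp
C6: sp
C7: sp
C8: sp3 ✓
C1, C2, C3, C8 → 4 sp3 carbons.

4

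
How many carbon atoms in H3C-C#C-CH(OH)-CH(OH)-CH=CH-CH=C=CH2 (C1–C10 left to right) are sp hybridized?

C1: sp3
C2: sp ✓
C3: sp ✓
C4: sp3
C5: sp3
C6: sp2
C7: sp2
C8: sp2
C9: sp ✓
C10: sp2
C2, C3, C9 → 3 sp carbons.

3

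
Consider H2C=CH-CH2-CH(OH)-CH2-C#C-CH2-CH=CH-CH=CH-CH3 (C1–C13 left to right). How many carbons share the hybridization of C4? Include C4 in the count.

C4 is sp3 (only σ bonds).
C1: sp2
C2: sp2
C3: sp3 ✓
C4: sp3 ✓
C5: sp3 ✓
C6: sp
C7: sp
C8: sp3 ✓
C9: sp2
C10: sp2
C11: sp2
C12: sp2
C13: sp3 ✓
5 carbons are sp3.

5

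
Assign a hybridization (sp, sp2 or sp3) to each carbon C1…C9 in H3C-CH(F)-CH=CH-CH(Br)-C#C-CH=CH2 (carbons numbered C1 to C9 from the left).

C1 (4 σ bonds) has steric number 4: sp3.
C2 — 4 σ bonds. Steric number 4, so sp3.
C3: 3 σ bonds, plus one π bond — 3 electron domains, sp2.
C4 has 3 σ bonds, plus one π bond: steric number 3 → sp2.
C5: 4 σ bonds; 4 regions of electron density → sp3.
C6 (2 σ bonds, plus two π bonds) has steric number 2: sp.
C7: 2 σ bonds, plus two π bonds — 2 electron domains, sp.
C8 — 3 σ bonds, plus one π bond. Steric number 3, so sp2.
C9 (3 σ bonds, plus one π bond) has steric number 3: sp2.

C1 sp3, C2 sp3, C3 sp2, C4 sp2, C5 sp3, C6 sp, C7 sp, C8 sp2, C9 sp2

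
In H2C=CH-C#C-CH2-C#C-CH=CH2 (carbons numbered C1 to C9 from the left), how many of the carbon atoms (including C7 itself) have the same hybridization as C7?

C7 is sp (two π bonds).
C1: sp2
C2: sp2
C3: sp ✓
C4: sp ✓
C5: sp3
C6: sp ✓
C7: sp ✓
C8: sp2
C9: sp2
4 carbons are sp.

4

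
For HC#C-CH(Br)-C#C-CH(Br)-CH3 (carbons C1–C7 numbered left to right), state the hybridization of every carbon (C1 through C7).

C1 sp, C2 sp, C3 sp3, C4 sp, C5 sp, C6 sp3, C7 sp3

C1 (2 σ bonds, plus two π bonds) has steric number 2: sp.
C2 carries 2 σ bonds, plus two π bonds, giving a steric number of 2, so it is sp.
C3 has 4 σ bonds: steric number 4 → sp3.
C4 is sp: 2 σ bonds, plus two π bonds, 2 electron-density regions.
C5 has 2 σ bonds, plus two π bonds: steric number 2 → sp.
C6 is sp3: 4 σ bonds, 4 electron-density regions.
C7: 4 σ bonds; 4 regions of electron density → sp3.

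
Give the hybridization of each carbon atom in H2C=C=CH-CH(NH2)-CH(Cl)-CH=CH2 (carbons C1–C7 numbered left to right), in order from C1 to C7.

C1 sp2, C2 sp, C3 sp2, C4 sp3, C5 sp3, C6 sp2, C7 sp2

C1: 3 σ bonds, plus one π bond — 3 electron domains, sp2.
C2: 2 σ bonds, plus two π bonds; 2 regions of electron density → sp.
C3: 3 σ bonds, plus one π bond — 3 electron domains, sp2.
C4 carries 4 σ bonds, giving a steric number of 4, so it is sp3.
C5 has 4 σ bonds: steric number 4 → sp3.
C6 has 3 σ bonds, plus one π bond: steric number 3 → sp2.
C7 (3 σ bonds, plus one π bond) has steric number 3: sp2.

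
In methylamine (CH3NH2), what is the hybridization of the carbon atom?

sp3

The carbon atom has 4 σ bonds: steric number 4 → sp3.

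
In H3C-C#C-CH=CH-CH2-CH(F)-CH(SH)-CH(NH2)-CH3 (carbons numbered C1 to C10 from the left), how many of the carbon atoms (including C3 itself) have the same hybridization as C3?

2

C3 is sp (two π bonds).
C1: sp3
C2: sp ✓
C3: sp ✓
C4: sp2
C5: sp2
C6: sp3
C7: sp3
C8: sp3
C9: sp3
C10: sp3
2 carbons are sp.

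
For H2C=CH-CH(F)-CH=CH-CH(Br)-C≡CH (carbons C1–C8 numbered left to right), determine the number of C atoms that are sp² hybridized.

4

C1: sp2 ✓
C2: sp2 ✓
C3: sp3
C4: sp2 ✓
C5: sp2 ✓
C6: sp3
C7: sp
C8: sp
C1, C2, C4, C5 → 4 sp2 carbons.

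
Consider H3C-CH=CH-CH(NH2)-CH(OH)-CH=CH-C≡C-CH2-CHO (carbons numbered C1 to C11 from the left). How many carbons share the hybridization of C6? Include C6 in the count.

5

C6 is sp2 (one π bond).
C1: sp3
C2: sp2 ✓
C3: sp2 ✓
C4: sp3
C5: sp3
C6: sp2 ✓
C7: sp2 ✓
C8: sp
C9: sp
C10: sp3
C11: sp2 ✓
5 carbons are sp2.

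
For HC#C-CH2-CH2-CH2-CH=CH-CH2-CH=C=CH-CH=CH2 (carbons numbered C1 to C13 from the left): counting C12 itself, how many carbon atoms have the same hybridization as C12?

C12 is sp2 (one π bond).
C1: sp
C2: sp
C3: sp3
C4: sp3
C5: sp3
C6: sp2 ✓
C7: sp2 ✓
C8: sp3
C9: sp2 ✓
C10: sp
C11: sp2 ✓
C12: sp2 ✓
C13: sp2 ✓
6 carbons are sp2.

6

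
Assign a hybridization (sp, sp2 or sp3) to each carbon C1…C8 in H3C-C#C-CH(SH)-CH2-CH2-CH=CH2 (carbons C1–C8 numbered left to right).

C1 — 4 σ bonds. Steric number 4, so sp3.
C2 is sp: 2 σ bonds, plus two π bonds, 2 electron-density regions.
C3: 2 σ bonds, plus two π bonds — 2 electron domains, sp.
C4 (4 σ bonds) has steric number 4: sp3.
C5 (4 σ bonds) has steric number 4: sp3.
C6 is sp3: 4 σ bonds, 4 electron-density regions.
C7 is sp2: 3 σ bonds, plus one π bond, 3 electron-density regions.
C8 (3 σ bonds, plus one π bond) has steric number 3: sp2.

C1 sp3, C2 sp, C3 sp, C4 sp3, C5 sp3, C6 sp3, C7 sp2, C8 sp2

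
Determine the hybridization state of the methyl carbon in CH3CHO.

sp^3

The methyl carbon: 4 σ bonds — 4 electron domains, sp3.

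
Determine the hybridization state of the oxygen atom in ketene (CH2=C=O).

The oxygen atom carries 1 σ bond and 2 lone pairs, plus one π bond, giving a steric number of 3, so it is sp2.

sp²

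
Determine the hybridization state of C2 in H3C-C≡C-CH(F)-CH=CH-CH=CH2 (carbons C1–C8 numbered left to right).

C2 carries 2 σ bonds, plus two π bonds, giving a steric number of 2, so it is sp.

sp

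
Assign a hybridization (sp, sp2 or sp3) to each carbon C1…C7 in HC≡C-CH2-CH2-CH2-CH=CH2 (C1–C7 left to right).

C1 (2 σ bonds, plus two π bonds) has steric number 2: sp.
C2 has 2 σ bonds, plus two π bonds: steric number 2 → sp.
C3: 4 σ bonds; 4 regions of electron density → sp3.
C4 has 4 σ bonds: steric number 4 → sp3.
C5 — 4 σ bonds. Steric number 4, so sp3.
C6 carries 3 σ bonds, plus one π bond, giving a steric number of 3, so it is sp2.
C7 — 3 σ bonds, plus one π bond. Steric number 3, so sp2.

C1 sp, C2 sp, C3 sp3, C4 sp3, C5 sp3, C6 sp2, C7 sp2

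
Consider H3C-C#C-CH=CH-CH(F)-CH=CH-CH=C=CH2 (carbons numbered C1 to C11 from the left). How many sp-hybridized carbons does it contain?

C1: sp3
C2: sp ✓
C3: sp ✓
C4: sp2
C5: sp2
C6: sp3
C7: sp2
C8: sp2
C9: sp2
C10: sp ✓
C11: sp2
C2, C3, C10 → 3 sp carbons.

3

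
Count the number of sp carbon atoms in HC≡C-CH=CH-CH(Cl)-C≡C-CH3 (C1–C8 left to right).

C1: sp ✓
C2: sp ✓
C3: sp2
C4: sp2
C5: sp3
C6: sp ✓
C7: sp ✓
C8: sp3
C1, C2, C6, C7 → 4 sp carbons.

4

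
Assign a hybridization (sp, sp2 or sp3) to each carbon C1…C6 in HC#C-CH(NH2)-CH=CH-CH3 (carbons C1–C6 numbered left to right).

C1 sp, C2 sp, C3 sp3, C4 sp2, C5 sp2, C6 sp3

C1 (2 σ bonds, plus two π bonds) has steric number 2: sp.
C2 — 2 σ bonds, plus two π bonds. Steric number 2, so sp.
C3 (4 σ bonds) has steric number 4: sp3.
C4 is sp2: 3 σ bonds, plus one π bond, 3 electron-density regions.
C5 — 3 σ bonds, plus one π bond. Steric number 3, so sp2.
C6 has 4 σ bonds: steric number 4 → sp3.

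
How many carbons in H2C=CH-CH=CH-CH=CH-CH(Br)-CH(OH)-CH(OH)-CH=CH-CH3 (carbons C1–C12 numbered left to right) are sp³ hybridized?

C1: sp2
C2: sp2
C3: sp2
C4: sp2
C5: sp2
C6: sp2
C7: sp3 ✓
C8: sp3 ✓
C9: sp3 ✓
C10: sp2
C11: sp2
C12: sp3 ✓
C7, C8, C9, C12 → 4 sp3 carbons.

4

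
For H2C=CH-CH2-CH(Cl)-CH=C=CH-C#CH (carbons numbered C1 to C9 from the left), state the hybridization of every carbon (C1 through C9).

C1 sp2, C2 sp2, C3 sp3, C4 sp3, C5 sp2, C6 sp, C7 sp2, C8 sp, C9 sp

C1: 3 σ bonds, plus one π bond — 3 electron domains, sp2.
C2: 3 σ bonds, plus one π bond — 3 electron domains, sp2.
C3 is sp3: 4 σ bonds, 4 electron-density regions.
C4: 4 σ bonds — 4 electron domains, sp3.
C5 (3 σ bonds, plus one π bond) has steric number 3: sp2.
C6 has 2 σ bonds, plus two π bonds: steric number 2 → sp.
C7 (3 σ bonds, plus one π bond) has steric number 3: sp2.
C8: 2 σ bonds, plus two π bonds; 2 regions of electron density → sp.
C9 (2 σ bonds, plus two π bonds) has steric number 2: sp.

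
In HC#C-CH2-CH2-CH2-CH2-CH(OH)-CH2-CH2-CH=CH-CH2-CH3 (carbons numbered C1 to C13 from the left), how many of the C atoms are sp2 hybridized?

2

C1: sp
C2: sp
C3: sp3
C4: sp3
C5: sp3
C6: sp3
C7: sp3
C8: sp3
C9: sp3
C10: sp2 ✓
C11: sp2 ✓
C12: sp3
C13: sp3
C10, C11 → 2 sp2 carbons.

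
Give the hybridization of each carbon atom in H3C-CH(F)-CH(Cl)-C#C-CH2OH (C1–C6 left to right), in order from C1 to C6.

C1 has 4 σ bonds: steric number 4 → sp3.
C2: 4 σ bonds — 4 electron domains, sp3.
C3 (4 σ bonds) has steric number 4: sp3.
C4 — 2 σ bonds, plus two π bonds. Steric number 2, so sp.
C5 has 2 σ bonds, plus two π bonds: steric number 2 → sp.
C6: 4 σ bonds; 4 regions of electron density → sp3.

C1 sp3, C2 sp3, C3 sp3, C4 sp, C5 sp, C6 sp3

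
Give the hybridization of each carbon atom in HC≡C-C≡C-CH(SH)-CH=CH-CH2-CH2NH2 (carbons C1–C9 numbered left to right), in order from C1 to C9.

C1 sp, C2 sp, C3 sp, C4 sp, C5 sp3, C6 sp2, C7 sp2, C8 sp3, C9 sp3

C1 carries 2 σ bonds, plus two π bonds, giving a steric number of 2, so it is sp.
C2: 2 σ bonds, plus two π bonds; 2 regions of electron density → sp.
C3 carries 2 σ bonds, plus two π bonds, giving a steric number of 2, so it is sp.
C4 carries 2 σ bonds, plus two π bonds, giving a steric number of 2, so it is sp.
C5 — 4 σ bonds. Steric number 4, so sp3.
C6 carries 3 σ bonds, plus one π bond, giving a steric number of 3, so it is sp2.
C7 — 3 σ bonds, plus one π bond. Steric number 3, so sp2.
C8 is sp3: 4 σ bonds, 4 electron-density regions.
C9: 4 σ bonds — 4 electron domains, sp3.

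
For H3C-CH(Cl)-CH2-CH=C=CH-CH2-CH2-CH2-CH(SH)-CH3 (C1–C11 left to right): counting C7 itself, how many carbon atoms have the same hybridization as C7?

8

C7 is sp3 (only σ bonds).
C1: sp3 ✓
C2: sp3 ✓
C3: sp3 ✓
C4: sp2
C5: sp
C6: sp2
C7: sp3 ✓
C8: sp3 ✓
C9: sp3 ✓
C10: sp3 ✓
C11: sp3 ✓
8 carbons are sp3.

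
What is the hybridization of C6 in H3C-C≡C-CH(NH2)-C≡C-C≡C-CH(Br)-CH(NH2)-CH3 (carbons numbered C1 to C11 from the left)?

C6: 2 σ bonds, plus two π bonds; 2 regions of electron density → sp.

sp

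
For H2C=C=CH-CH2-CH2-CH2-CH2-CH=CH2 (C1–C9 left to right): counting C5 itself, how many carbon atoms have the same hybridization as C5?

4

C5 is sp3 (only σ bonds).
C1: sp2
C2: sp
C3: sp2
C4: sp3 ✓
C5: sp3 ✓
C6: sp3 ✓
C7: sp3 ✓
C8: sp2
C9: sp2
4 carbons are sp3.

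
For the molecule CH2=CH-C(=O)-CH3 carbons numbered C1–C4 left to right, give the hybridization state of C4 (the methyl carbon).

C4 (the methyl carbon) is sp3: 4 σ bonds, 4 electron-density regions.

sp³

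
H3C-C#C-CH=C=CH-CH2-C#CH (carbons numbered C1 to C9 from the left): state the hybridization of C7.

sp3

C7 carries 4 σ bonds, giving a steric number of 4, so it is sp3.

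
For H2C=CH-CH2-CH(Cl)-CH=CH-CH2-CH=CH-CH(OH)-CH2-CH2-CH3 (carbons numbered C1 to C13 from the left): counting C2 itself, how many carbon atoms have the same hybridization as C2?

C2 is sp2 (one π bond).
C1: sp2 ✓
C2: sp2 ✓
C3: sp3
C4: sp3
C5: sp2 ✓
C6: sp2 ✓
C7: sp3
C8: sp2 ✓
C9: sp2 ✓
C10: sp3
C11: sp3
C12: sp3
C13: sp3
6 carbons are sp2.

6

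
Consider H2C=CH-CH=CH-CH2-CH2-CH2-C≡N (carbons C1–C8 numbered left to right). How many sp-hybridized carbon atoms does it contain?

1

C1: sp2
C2: sp2
C3: sp2
C4: sp2
C5: sp3
C6: sp3
C7: sp3
C8: sp ✓
C8 → 1 sp carbon.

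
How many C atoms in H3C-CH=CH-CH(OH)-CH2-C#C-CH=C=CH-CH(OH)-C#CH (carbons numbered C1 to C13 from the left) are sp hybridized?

5

C1: sp3
C2: sp2
C3: sp2
C4: sp3
C5: sp3
C6: sp ✓
C7: sp ✓
C8: sp2
C9: sp ✓
C10: sp2
C11: sp3
C12: sp ✓
C13: sp ✓
C6, C7, C9, C12, C13 → 5 sp carbons.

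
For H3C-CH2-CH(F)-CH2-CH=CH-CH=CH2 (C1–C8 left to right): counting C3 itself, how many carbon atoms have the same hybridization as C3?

C3 is sp3 (only σ bonds).
C1: sp3 ✓
C2: sp3 ✓
C3: sp3 ✓
C4: sp3 ✓
C5: sp2
C6: sp2
C7: sp2
C8: sp2
4 carbons are sp3.

4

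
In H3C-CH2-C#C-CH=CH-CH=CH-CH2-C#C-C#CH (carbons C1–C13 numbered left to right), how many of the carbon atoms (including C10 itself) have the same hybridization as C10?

6

C10 is sp (two π bonds).
C1: sp3
C2: sp3
C3: sp ✓
C4: sp ✓
C5: sp2
C6: sp2
C7: sp2
C8: sp2
C9: sp3
C10: sp ✓
C11: sp ✓
C12: sp ✓
C13: sp ✓
6 carbons are sp.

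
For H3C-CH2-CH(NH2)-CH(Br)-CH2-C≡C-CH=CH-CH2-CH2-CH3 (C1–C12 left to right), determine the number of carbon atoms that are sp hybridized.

C1: sp3
C2: sp3
C3: sp3
C4: sp3
C5: sp3
C6: sp ✓
C7: sp ✓
C8: sp2
C9: sp2
C10: sp3
C11: sp3
C12: sp3
C6, C7 → 2 sp carbons.

2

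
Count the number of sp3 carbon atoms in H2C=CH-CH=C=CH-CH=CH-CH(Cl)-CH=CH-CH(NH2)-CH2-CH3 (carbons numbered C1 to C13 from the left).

C1: sp2
C2: sp2
C3: sp2
C4: sp
C5: sp2
C6: sp2
C7: sp2
C8: sp3 ✓
C9: sp2
C10: sp2
C11: sp3 ✓
C12: sp3 ✓
C13: sp3 ✓
C8, C11, C12, C13 → 4 sp3 carbons.

4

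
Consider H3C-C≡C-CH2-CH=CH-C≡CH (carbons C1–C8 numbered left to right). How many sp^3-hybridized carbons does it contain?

2

C1: sp3 ✓
C2: sp
C3: sp
C4: sp3 ✓
C5: sp2
C6: sp2
C7: sp
C8: sp
C1, C4 → 2 sp3 carbons.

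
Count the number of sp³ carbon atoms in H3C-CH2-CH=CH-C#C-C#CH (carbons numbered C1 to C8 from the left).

2

C1: sp3 ✓
C2: sp3 ✓
C3: sp2
C4: sp2
C5: sp
C6: sp
C7: sp
C8: sp
C1, C2 → 2 sp3 carbons.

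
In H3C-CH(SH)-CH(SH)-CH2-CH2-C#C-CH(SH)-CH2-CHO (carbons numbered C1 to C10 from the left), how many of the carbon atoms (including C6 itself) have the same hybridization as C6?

C6 is sp (two π bonds).
C1: sp3
C2: sp3
C3: sp3
C4: sp3
C5: sp3
C6: sp ✓
C7: sp ✓
C8: sp3
C9: sp3
C10: sp2
2 carbons are sp.

2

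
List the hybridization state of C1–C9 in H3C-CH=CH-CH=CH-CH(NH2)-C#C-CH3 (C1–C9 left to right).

C1 is sp3: 4 σ bonds, 4 electron-density regions.
C2 carries 3 σ bonds, plus one π bond, giving a steric number of 3, so it is sp2.
C3 — 3 σ bonds, plus one π bond. Steric number 3, so sp2.
C4: 3 σ bonds, plus one π bond; 3 regions of electron density → sp2.
C5 (3 σ bonds, plus one π bond) has steric number 3: sp2.
C6 has 4 σ bonds: steric number 4 → sp3.
C7 has 2 σ bonds, plus two π bonds: steric number 2 → sp.
C8 carries 2 σ bonds, plus two π bonds, giving a steric number of 2, so it is sp.
C9: 4 σ bonds; 4 regions of electron density → sp3.

C1 sp3, C2 sp2, C3 sp2, C4 sp2, C5 sp2, C6 sp3, C7 sp, C8 sp, C9 sp3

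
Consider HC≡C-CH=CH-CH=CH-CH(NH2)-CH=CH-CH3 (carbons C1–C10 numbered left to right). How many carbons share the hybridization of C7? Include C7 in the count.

C7 is sp3 (only σ bonds).
C1: sp
C2: sp
C3: sp2
C4: sp2
C5: sp2
C6: sp2
C7: sp3 ✓
C8: sp2
C9: sp2
C10: sp3 ✓
2 carbons are sp3.

2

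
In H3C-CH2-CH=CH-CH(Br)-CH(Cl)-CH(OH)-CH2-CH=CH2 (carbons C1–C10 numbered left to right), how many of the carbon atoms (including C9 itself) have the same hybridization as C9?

4

C9 is sp2 (one π bond).
C1: sp3
C2: sp3
C3: sp2 ✓
C4: sp2 ✓
C5: sp3
C6: sp3
C7: sp3
C8: sp3
C9: sp2 ✓
C10: sp2 ✓
4 carbons are sp2.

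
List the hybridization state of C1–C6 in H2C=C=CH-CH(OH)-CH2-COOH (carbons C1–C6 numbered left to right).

C1 sp2, C2 sp, C3 sp2, C4 sp3, C5 sp3, C6 sp2

C1: 3 σ bonds, plus one π bond; 3 regions of electron density → sp2.
C2 — 2 σ bonds, plus two π bonds. Steric number 2, so sp.
C3: 3 σ bonds, plus one π bond — 3 electron domains, sp2.
C4 (4 σ bonds) has steric number 4: sp3.
C5: 4 σ bonds — 4 electron domains, sp3.
C6 (3 σ bonds, plus one π bond) has steric number 3: sp2.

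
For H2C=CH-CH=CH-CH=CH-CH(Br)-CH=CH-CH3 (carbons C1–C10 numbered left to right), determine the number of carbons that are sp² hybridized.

C1: sp2 ✓
C2: sp2 ✓
C3: sp2 ✓
C4: sp2 ✓
C5: sp2 ✓
C6: sp2 ✓
C7: sp3
C8: sp2 ✓
C9: sp2 ✓
C10: sp3
C1, C2, C3, C4, C5, C6, C8, C9 → 8 sp2 carbons.

8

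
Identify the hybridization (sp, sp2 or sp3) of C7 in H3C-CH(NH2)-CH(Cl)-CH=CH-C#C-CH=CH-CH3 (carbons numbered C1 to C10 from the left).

C7 has 2 σ bonds, plus two π bonds: steric number 2 → sp.

sp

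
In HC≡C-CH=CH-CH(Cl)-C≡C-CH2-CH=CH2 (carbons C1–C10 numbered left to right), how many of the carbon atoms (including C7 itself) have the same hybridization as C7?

C7 is sp (two π bonds).
C1: sp ✓
C2: sp ✓
C3: sp2
C4: sp2
C5: sp3
C6: sp ✓
C7: sp ✓
C8: sp3
C9: sp2
C10: sp2
4 carbons are sp.

4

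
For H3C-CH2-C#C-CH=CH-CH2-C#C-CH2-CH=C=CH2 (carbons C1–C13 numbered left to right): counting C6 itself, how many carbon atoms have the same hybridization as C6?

C6 is sp2 (one π bond).
C1: sp3
C2: sp3
C3: sp
C4: sp
C5: sp2 ✓
C6: sp2 ✓
C7: sp3
C8: sp
C9: sp
C10: sp3
C11: sp2 ✓
C12: sp
C13: sp2 ✓
4 carbons are sp2.

4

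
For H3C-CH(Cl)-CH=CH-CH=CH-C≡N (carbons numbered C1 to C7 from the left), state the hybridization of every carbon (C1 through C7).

C1 sp3, C2 sp3, C3 sp2, C4 sp2, C5 sp2, C6 sp2, C7 sp

C1 carries 4 σ bonds, giving a steric number of 4, so it is sp3.
C2: 4 σ bonds; 4 regions of electron density → sp3.
C3 is sp2: 3 σ bonds, plus one π bond, 3 electron-density regions.
C4: 3 σ bonds, plus one π bond; 3 regions of electron density → sp2.
C5 has 3 σ bonds, plus one π bond: steric number 3 → sp2.
C6 is sp2: 3 σ bonds, plus one π bond, 3 electron-density regions.
C7 has 2 σ bonds, plus two π bonds: steric number 2 → sp.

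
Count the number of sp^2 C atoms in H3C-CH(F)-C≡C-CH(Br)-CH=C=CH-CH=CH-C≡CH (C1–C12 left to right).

C1: sp3
C2: sp3
C3: sp
C4: sp
C5: sp3
C6: sp2 ✓
C7: sp
C8: sp2 ✓
C9: sp2 ✓
C10: sp2 ✓
C11: sp
C12: sp
C6, C8, C9, C10 → 4 sp2 carbons.

4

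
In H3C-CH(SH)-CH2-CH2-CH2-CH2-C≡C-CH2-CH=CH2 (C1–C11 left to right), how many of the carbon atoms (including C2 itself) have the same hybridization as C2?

C2 is sp3 (only σ bonds).
C1: sp3 ✓
C2: sp3 ✓
C3: sp3 ✓
C4: sp3 ✓
C5: sp3 ✓
C6: sp3 ✓
C7: sp
C8: sp
C9: sp3 ✓
C10: sp2
C11: sp2
7 carbons are sp3.

7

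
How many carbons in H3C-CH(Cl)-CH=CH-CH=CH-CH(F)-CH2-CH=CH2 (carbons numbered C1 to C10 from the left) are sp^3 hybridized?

4

C1: sp3 ✓
C2: sp3 ✓
C3: sp2
C4: sp2
C5: sp2
C6: sp2
C7: sp3 ✓
C8: sp3 ✓
C9: sp2
C10: sp2
C1, C2, C7, C8 → 4 sp3 carbons.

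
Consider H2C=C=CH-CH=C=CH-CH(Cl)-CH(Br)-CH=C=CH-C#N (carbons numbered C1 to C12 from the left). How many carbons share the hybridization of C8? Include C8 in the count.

2

C8 is sp3 (only σ bonds).
C1: sp2
C2: sp
C3: sp2
C4: sp2
C5: sp
C6: sp2
C7: sp3 ✓
C8: sp3 ✓
C9: sp2
C10: sp
C11: sp2
C12: sp
2 carbons are sp3.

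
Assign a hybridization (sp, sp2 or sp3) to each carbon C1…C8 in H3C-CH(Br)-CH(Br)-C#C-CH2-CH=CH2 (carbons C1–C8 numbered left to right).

C1 has 4 σ bonds: steric number 4 → sp3.
C2 has 4 σ bonds: steric number 4 → sp3.
C3 (4 σ bonds) has steric number 4: sp3.
C4 has 2 σ bonds, plus two π bonds: steric number 2 → sp.
C5 has 2 σ bonds, plus two π bonds: steric number 2 → sp.
C6 — 4 σ bonds. Steric number 4, so sp3.
C7 (3 σ bonds, plus one π bond) has steric number 3: sp2.
C8 has 3 σ bonds, plus one π bond: steric number 3 → sp2.

C1 sp3, C2 sp3, C3 sp3, C4 sp, C5 sp, C6 sp3, C7 sp2, C8 sp2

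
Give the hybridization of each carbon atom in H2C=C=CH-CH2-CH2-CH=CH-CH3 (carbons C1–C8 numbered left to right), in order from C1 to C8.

C1 sp2, C2 sp, C3 sp2, C4 sp3, C5 sp3, C6 sp2, C7 sp2, C8 sp3

C1: 3 σ bonds, plus one π bond — 3 electron domains, sp2.
C2: 2 σ bonds, plus two π bonds — 2 electron domains, sp.
C3 — 3 σ bonds, plus one π bond. Steric number 3, so sp2.
C4 (4 σ bonds) has steric number 4: sp3.
C5 (4 σ bonds) has steric number 4: sp3.
C6 — 3 σ bonds, plus one π bond. Steric number 3, so sp2.
C7 is sp2: 3 σ bonds, plus one π bond, 3 electron-density regions.
C8 (4 σ bonds) has steric number 4: sp3.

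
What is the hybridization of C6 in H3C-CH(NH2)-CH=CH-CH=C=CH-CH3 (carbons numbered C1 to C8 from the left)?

C6 has 2 σ bonds, plus two π bonds: steric number 2 → sp.

sp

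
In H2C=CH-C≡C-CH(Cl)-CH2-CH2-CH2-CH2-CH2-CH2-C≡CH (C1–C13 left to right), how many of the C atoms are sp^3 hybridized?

C1: sp2
C2: sp2
C3: sp
C4: sp
C5: sp3 ✓
C6: sp3 ✓
C7: sp3 ✓
C8: sp3 ✓
C9: sp3 ✓
C10: sp3 ✓
C11: sp3 ✓
C12: sp
C13: sp
C5, C6, C7, C8, C9, C10, C11 → 7 sp3 carbons.

7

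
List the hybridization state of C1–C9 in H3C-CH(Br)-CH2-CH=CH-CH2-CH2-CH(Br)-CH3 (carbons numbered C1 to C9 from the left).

C1 — 4 σ bonds. Steric number 4, so sp3.
C2 has 4 σ bonds: steric number 4 → sp3.
C3 carries 4 σ bonds, giving a steric number of 4, so it is sp3.
C4 (3 σ bonds, plus one π bond) has steric number 3: sp2.
C5: 3 σ bonds, plus one π bond; 3 regions of electron density → sp2.
C6 — 4 σ bonds. Steric number 4, so sp3.
C7: 4 σ bonds; 4 regions of electron density → sp3.
C8: 4 σ bonds; 4 regions of electron density → sp3.
C9: 4 σ bonds — 4 electron domains, sp3.

C1 sp3, C2 sp3, C3 sp3, C4 sp2, C5 sp2, C6 sp3, C7 sp3, C8 sp3, C9 sp3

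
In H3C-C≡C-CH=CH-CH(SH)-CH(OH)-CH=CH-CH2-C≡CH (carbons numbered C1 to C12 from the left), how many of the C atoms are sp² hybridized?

C1: sp3
C2: sp
C3: sp
C4: sp2 ✓
C5: sp2 ✓
C6: sp3
C7: sp3
C8: sp2 ✓
C9: sp2 ✓
C10: sp3
C11: sp
C12: sp
C4, C5, C8, C9 → 4 sp2 carbons.

4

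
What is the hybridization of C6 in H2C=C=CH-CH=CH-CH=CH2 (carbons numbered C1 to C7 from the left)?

sp2

C6: 3 σ bonds, plus one π bond; 3 regions of electron density → sp2.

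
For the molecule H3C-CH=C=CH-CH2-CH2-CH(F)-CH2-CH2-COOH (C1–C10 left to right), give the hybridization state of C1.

C1 is sp3: 4 σ bonds, 4 electron-density regions.

sp3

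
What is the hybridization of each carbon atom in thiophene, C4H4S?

Each carbon atom carries 3 σ bonds, plus one π bond, giving a steric number of 3, so it is sp2.

sp^2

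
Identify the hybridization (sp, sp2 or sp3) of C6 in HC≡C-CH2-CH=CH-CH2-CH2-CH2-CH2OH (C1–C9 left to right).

sp3

C6 has 4 σ bonds: steric number 4 → sp3.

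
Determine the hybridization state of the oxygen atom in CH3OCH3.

sp3

Two σ bonds + two lone pairs = steric number 4 → sp3.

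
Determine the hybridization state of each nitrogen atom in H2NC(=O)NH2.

Both N lone pairs are conjugated with the C=O; planar sp2.

sp^2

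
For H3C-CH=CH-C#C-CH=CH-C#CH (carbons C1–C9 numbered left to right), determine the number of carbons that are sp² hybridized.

4

C1: sp3
C2: sp2 ✓
C3: sp2 ✓
C4: sp
C5: sp
C6: sp2 ✓
C7: sp2 ✓
C8: sp
C9: sp
C2, C3, C6, C7 → 4 sp2 carbons.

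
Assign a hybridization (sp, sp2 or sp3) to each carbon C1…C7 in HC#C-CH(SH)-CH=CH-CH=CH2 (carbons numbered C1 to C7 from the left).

C1 sp, C2 sp, C3 sp3, C4 sp2, C5 sp2, C6 sp2, C7 sp2

C1: 2 σ bonds, plus two π bonds — 2 electron domains, sp.
C2 — 2 σ bonds, plus two π bonds. Steric number 2, so sp.
C3 has 4 σ bonds: steric number 4 → sp3.
C4: 3 σ bonds, plus one π bond; 3 regions of electron density → sp2.
C5 (3 σ bonds, plus one π bond) has steric number 3: sp2.
C6: 3 σ bonds, plus one π bond; 3 regions of electron density → sp2.
C7 — 3 σ bonds, plus one π bond. Steric number 3, so sp2.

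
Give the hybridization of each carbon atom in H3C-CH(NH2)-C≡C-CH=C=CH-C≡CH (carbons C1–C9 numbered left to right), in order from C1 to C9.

C1 carries 4 σ bonds, giving a steric number of 4, so it is sp3.
C2 — 4 σ bonds. Steric number 4, so sp3.
C3 carries 2 σ bonds, plus two π bonds, giving a steric number of 2, so it is sp.
C4 is sp: 2 σ bonds, plus two π bonds, 2 electron-density regions.
C5: 3 σ bonds, plus one π bond; 3 regions of electron density → sp2.
C6 carries 2 σ bonds, plus two π bonds, giving a steric number of 2, so it is sp.
C7 — 3 σ bonds, plus one π bond. Steric number 3, so sp2.
C8 carries 2 σ bonds, plus two π bonds, giving a steric number of 2, so it is sp.
C9: 2 σ bonds, plus two π bonds; 2 regions of electron density → sp.

C1 sp3, C2 sp3, C3 sp, C4 sp, C5 sp2, C6 sp, C7 sp2, C8 sp, C9 sp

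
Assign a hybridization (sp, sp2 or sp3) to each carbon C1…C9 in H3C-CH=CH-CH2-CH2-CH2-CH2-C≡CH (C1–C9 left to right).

C1 sp3, C2 sp2, C3 sp2, C4 sp3, C5 sp3, C6 sp3, C7 sp3, C8 sp, C9 sp

C1 (4 σ bonds) has steric number 4: sp3.
C2 — 3 σ bonds, plus one π bond. Steric number 3, so sp2.
C3: 3 σ bonds, plus one π bond — 3 electron domains, sp2.
C4 (4 σ bonds) has steric number 4: sp3.
C5 is sp3: 4 σ bonds, 4 electron-density regions.
C6: 4 σ bonds; 4 regions of electron density → sp3.
C7 — 4 σ bonds. Steric number 4, so sp3.
C8: 2 σ bonds, plus two π bonds — 2 electron domains, sp.
C9: 2 σ bonds, plus two π bonds — 2 electron domains, sp.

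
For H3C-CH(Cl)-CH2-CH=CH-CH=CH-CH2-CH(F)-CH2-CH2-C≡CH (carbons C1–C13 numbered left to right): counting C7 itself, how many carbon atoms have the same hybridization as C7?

4

C7 is sp2 (one π bond).
C1: sp3
C2: sp3
C3: sp3
C4: sp2 ✓
C5: sp2 ✓
C6: sp2 ✓
C7: sp2 ✓
C8: sp3
C9: sp3
C10: sp3
C11: sp3
C12: sp
C13: sp
4 carbons are sp2.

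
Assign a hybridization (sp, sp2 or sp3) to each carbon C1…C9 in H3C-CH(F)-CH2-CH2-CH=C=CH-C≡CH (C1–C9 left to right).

C1 is sp3: 4 σ bonds, 4 electron-density regions.
C2 has 4 σ bonds: steric number 4 → sp3.
C3 (4 σ bonds) has steric number 4: sp3.
C4 — 4 σ bonds. Steric number 4, so sp3.
C5 is sp2: 3 σ bonds, plus one π bond, 3 electron-density regions.
C6: 2 σ bonds, plus two π bonds; 2 regions of electron density → sp.
C7 — 3 σ bonds, plus one π bond. Steric number 3, so sp2.
C8 is sp: 2 σ bonds, plus two π bonds, 2 electron-density regions.
C9 — 2 σ bonds, plus two π bonds. Steric number 2, so sp.

C1 sp3, C2 sp3, C3 sp3, C4 sp3, C5 sp2, C6 sp, C7 sp2, C8 sp, C9 sp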